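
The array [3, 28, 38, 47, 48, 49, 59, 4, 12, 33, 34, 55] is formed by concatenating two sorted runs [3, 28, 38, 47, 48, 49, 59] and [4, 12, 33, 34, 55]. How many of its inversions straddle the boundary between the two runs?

Count, for every r in R, how many entries of L exceed r:
r = 4: 28, 38, 47, 48, 49, 59 → 6
r = 12: 28, 38, 47, 48, 49, 59 → 6
r = 33: 38, 47, 48, 49, 59 → 5
r = 34: 38, 47, 48, 49, 59 → 5
r = 55: 59 → 1
Cross-inversions: 6 + 6 + 5 + 5 + 1 = 23

Cross-inversions: 23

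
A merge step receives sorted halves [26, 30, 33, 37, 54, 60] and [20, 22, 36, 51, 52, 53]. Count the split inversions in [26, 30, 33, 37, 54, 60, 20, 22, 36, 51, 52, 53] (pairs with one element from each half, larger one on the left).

Split inversions: 21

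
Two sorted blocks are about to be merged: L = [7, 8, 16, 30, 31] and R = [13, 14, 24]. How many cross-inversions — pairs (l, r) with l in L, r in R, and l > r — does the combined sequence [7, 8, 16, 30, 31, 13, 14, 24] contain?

8

For each element r of the right run, count left-run elements greater than r:
r = 13: 16, 30, 31 → 3
r = 14: 16, 30, 31 → 3
r = 24: 30, 31 → 2
Cross-inversions: 3 + 3 + 2 = 8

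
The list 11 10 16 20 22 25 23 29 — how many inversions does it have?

Element-by-element contributions:
11 → 10 → 1
10 → none → 0
16 → none → 0
20 → none → 0
22 → none → 0
25 → 23 → 1
23 → none → 0
29 → none → 0
Sum: 1 + 0 + 0 + 0 + 0 + 1 + 0 + 0 = 2

2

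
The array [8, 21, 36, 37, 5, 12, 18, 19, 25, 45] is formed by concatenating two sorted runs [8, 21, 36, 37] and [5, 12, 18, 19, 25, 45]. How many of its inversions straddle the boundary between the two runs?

For each element r of the right run, count left-run elements greater than r:
r = 5: 8, 21, 36, 37 → 4
r = 12: 21, 36, 37 → 3
r = 18: 21, 36, 37 → 3
r = 19: 21, 36, 37 → 3
r = 25: 36, 37 → 2
r = 45: none → 0
Cross-inversions: 4 + 3 + 3 + 3 + 2 + 0 = 15

There are 15 split inversions.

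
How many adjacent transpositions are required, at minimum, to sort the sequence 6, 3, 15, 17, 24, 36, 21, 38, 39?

3 swaps

Each adjacent swap fixes exactly one inversion, so the minimum swap count equals the number of inversions.
Count inversions — for each element, later elements that are smaller:
6: 3 → 1
3: none → 0
15: none → 0
17: none → 0
24: 21 → 1
36: 21 → 1
21: none → 0
38: none → 0
39: none → 0
Total inversions: 1 + 0 + 0 + 0 + 1 + 1 + 0 + 0 + 0 = 3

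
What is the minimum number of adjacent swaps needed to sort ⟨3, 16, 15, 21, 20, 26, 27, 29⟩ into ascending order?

Minimum adjacent swaps = number of inversions (each swap of adjacent out-of-order elements removes one inversion and no swap can remove more).
Count inversions — for each element, later elements that are smaller:
3: none → 0
16: 15 → 1
15: none → 0
21: 20 → 1
20: none → 0
26: none → 0
27: none → 0
29: none → 0
Total inversions: 0 + 1 + 0 + 1 + 0 + 0 + 0 + 0 = 2

Adjacent swaps: 2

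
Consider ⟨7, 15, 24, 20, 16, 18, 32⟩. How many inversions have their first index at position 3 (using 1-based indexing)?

The element at index 3 is 24.
Elements after it: 20, 16, 18, 32
Those smaller than 24: 20, 16, 18

3 such elements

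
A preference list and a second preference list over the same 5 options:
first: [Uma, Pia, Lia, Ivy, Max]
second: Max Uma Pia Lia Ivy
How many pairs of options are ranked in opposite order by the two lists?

Assign each item its position (1..5) in the first ordering, then rewrite the second ordering as that position sequence:
positions: Uma→1, Pia→2, Lia→3, Ivy→4, Max→5
second ordering as positions: [5, 1, 2, 3, 4]
Discordant pairs = inversions in this position sequence.
5: 1, 2, 3, 4 → 4
1: 0
2: 0
3: 0
4: 0
Total: 4 + 0 + 0 + 0 + 0 = 4

Pairs: 4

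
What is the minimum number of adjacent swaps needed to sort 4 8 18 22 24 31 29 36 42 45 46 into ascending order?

Minimum adjacent swaps = number of inversions (each swap of adjacent out-of-order elements removes one inversion and no swap can remove more).
Count inversions — for each element, later elements that are smaller:
4: none → 0
8: none → 0
18: none → 0
22: none → 0
24: none → 0
31: 29 → 1
29: none → 0
36: none → 0
42: none → 0
45: none → 0
46: none → 0
Total inversions: 0 + 0 + 0 + 0 + 0 + 1 + 0 + 0 + 0 + 0 + 0 = 1

There is 1 swap.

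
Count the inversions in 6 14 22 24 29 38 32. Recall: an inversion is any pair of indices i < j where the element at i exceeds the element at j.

1

Inversion pairs (indices are 0-based):
(5,6): 38 > 32
That's 1 pair.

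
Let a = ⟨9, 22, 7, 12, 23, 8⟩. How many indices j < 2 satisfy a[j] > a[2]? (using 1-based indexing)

The element at index 2 is 22.
Elements before it: 9
None of them are larger than 22.

0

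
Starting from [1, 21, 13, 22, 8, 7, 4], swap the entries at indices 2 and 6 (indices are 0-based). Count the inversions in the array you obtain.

8 inversions

Positions 2 and 6 hold 13 and 4; after swapping, the array is [1, 21, 4, 22, 8, 7, 13].
Count, for each position, how many later elements it exceeds:
1: 0
21: 4
4: 0
22: 3
8: 1
7: 0
13: 0
Sum: 0 + 4 + 0 + 3 + 1 + 0 + 0 = 8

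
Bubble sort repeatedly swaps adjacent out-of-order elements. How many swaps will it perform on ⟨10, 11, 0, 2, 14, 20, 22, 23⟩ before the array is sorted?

The minimum number of adjacent swaps to sort an array equals its inversion count, since every such swap removes exactly one inversion.
Count inversions — for each element, later elements that are smaller:
10: 0, 2 → 2
11: 0, 2 → 2
0: none → 0
2: none → 0
14: none → 0
20: none → 0
22: none → 0
23: none → 0
Total inversions: 2 + 2 + 0 + 0 + 0 + 0 + 0 + 0 = 4

4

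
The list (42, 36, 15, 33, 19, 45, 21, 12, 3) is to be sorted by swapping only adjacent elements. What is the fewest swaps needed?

There are 27 adjacent swaps.

Minimum adjacent swaps = number of inversions (each swap of adjacent out-of-order elements removes one inversion and no swap can remove more).
Count inversions — for each element, later elements that are smaller:
42: 36, 15, 33, 19, 21, 12, 3 → 7
36: 15, 33, 19, 21, 12, 3 → 6
15: 12, 3 → 2
33: 19, 21, 12, 3 → 4
19: 12, 3 → 2
45: 21, 12, 3 → 3
21: 12, 3 → 2
12: 3 → 1
3: none → 0
Total inversions: 7 + 6 + 2 + 4 + 2 + 3 + 2 + 1 + 0 = 27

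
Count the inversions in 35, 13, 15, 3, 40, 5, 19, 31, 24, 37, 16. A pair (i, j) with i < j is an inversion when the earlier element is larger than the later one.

There are 23 inversions.

Sweep left to right; for each value list the smaller values that follow it:
35: 8
13: 2
15: 2
3: 0
40: 6
5: 0
19: 1
31: 2
24: 1
37: 1
16: 0
Sum: 8 + 2 + 2 + 0 + 6 + 0 + 1 + 2 + 1 + 1 + 0 = 23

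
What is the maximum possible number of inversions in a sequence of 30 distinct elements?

435 inversions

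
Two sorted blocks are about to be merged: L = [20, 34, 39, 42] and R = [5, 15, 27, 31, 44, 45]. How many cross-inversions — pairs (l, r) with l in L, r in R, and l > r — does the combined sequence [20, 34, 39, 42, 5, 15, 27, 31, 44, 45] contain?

14 cross-inversions

Take each right-half value and tally the left-half values above it:
r = 5: 20, 34, 39, 42 → 4
r = 15: 20, 34, 39, 42 → 4
r = 27: 34, 39, 42 → 3
r = 31: 34, 39, 42 → 3
r = 44: none → 0
r = 45: none → 0
Cross-inversions: 4 + 4 + 3 + 3 + 0 + 0 = 14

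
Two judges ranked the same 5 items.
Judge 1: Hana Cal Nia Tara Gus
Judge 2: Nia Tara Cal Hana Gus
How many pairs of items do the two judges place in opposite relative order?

5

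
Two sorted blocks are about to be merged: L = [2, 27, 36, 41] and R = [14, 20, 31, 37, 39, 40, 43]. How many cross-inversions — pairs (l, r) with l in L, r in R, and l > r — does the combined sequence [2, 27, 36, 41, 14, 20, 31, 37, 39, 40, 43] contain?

Cross-inversions: 11

For each element r of the right run, count left-run elements greater than r:
r = 14: 27, 36, 41 → 3
r = 20: 27, 36, 41 → 3
r = 31: 36, 41 → 2
r = 37: 41 → 1
r = 39: 41 → 1
r = 40: 41 → 1
r = 43: none → 0
Cross-inversions: 3 + 3 + 2 + 1 + 1 + 1 + 0 = 11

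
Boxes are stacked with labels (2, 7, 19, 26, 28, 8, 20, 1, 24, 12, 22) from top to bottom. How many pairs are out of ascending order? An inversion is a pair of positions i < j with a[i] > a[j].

22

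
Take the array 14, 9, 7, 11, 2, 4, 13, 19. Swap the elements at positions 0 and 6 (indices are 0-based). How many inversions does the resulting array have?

Positions 0 and 6 hold 14 and 13; after swapping, the array is [13, 9, 7, 11, 2, 4, 14, 19].
Element-by-element contributions:
13: 5
9: 3
7: 2
11: 2
2: 0
4: 0
14: 0
19: 0
Sum: 5 + 3 + 2 + 2 + 0 + 0 + 0 + 0 = 12

There are 12 inversions.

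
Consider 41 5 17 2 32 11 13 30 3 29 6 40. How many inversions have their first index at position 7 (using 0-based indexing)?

The element at index 7 is 30.
Elements after it: 3, 29, 6, 40
Those smaller than 30: 3, 29, 6

3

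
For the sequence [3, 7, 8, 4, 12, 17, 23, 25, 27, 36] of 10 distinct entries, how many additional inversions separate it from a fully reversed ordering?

43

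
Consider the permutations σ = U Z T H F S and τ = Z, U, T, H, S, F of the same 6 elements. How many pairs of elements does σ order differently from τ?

2 discordant pairs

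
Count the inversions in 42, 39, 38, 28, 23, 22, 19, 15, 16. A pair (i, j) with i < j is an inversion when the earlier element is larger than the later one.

35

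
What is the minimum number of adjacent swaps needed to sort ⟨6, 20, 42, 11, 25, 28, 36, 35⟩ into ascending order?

Minimum adjacent swaps = number of inversions (each swap of adjacent out-of-order elements removes one inversion and no swap can remove more).
Count inversions — for each element, later elements that are smaller:
6: none → 0
20: 11 → 1
42: 11, 25, 28, 36, 35 → 5
11: none → 0
25: none → 0
28: none → 0
36: 35 → 1
35: none → 0
Total inversions: 0 + 1 + 5 + 0 + 0 + 0 + 1 + 0 = 7

7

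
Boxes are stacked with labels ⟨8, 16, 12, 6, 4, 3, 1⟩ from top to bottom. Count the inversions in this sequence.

Element-by-element contributions:
8: 4
16: 5
12: 4
6: 3
4: 2
3: 1
1: 0
Sum: 4 + 5 + 4 + 3 + 2 + 1 + 0 = 19

19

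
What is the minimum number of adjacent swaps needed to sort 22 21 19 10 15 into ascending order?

9 swaps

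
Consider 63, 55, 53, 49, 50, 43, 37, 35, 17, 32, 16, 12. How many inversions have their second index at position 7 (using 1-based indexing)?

The element at index 7 is 37.
Elements before it: 63, 55, 53, 49, 50, 43
Those larger than 37: 63, 55, 53, 49, 50, 43

6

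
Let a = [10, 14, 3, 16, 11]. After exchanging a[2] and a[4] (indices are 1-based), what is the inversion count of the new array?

There are 5 inversions.

Positions 2 and 4 hold 14 and 16; after swapping, the array is [10, 16, 3, 14, 11].
Count, for each position, how many later elements it exceeds:
10 → 3 → 1
16 → 3, 14, 11 → 3
3 → none → 0
14 → 11 → 1
11 → none → 0
Sum: 1 + 3 + 0 + 1 + 0 = 5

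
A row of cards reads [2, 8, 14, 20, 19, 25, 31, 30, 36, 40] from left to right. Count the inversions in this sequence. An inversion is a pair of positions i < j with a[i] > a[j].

Inversions: 2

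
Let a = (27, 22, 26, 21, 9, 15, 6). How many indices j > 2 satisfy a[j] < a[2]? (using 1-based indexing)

4

The element at index 2 is 22.
Elements after it: 26, 21, 9, 15, 6
Those smaller than 22: 21, 9, 15, 6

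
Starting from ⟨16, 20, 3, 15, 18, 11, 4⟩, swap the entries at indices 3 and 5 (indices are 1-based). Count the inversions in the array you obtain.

Inversions: 17

Positions 3 and 5 hold 3 and 18; after swapping, the array is [16, 20, 18, 15, 3, 11, 4].
Element-by-element contributions:
16 → 15, 3, 11, 4 → 4
20 → 18, 15, 3, 11, 4 → 5
18 → 15, 3, 11, 4 → 4
15 → 3, 11, 4 → 3
3 → none → 0
11 → 4 → 1
4 → none → 0
Sum: 4 + 5 + 4 + 3 + 0 + 1 + 0 = 17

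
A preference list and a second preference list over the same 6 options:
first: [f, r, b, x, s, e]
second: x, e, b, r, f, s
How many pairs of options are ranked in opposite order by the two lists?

Assign each item its position (1..6) in the first ordering, then rewrite the second ordering as that position sequence:
positions: f→1, r→2, b→3, x→4, s→5, e→6
second ordering as positions: [4, 6, 3, 2, 1, 5]
Discordant pairs = inversions in this position sequence.
4: 3, 2, 1 → 3
6: 3, 2, 1, 5 → 4
3: 2, 1 → 2
2: 1 → 1
1: 0
5: 0
Total: 3 + 4 + 2 + 1 + 0 + 0 = 10

There are 10 pairs.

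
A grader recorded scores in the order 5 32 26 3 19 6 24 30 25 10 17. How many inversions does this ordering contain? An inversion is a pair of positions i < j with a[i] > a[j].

27 inversions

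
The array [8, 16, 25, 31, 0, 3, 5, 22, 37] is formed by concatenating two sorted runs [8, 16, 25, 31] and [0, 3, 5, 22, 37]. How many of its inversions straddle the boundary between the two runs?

14

For each element r of the right run, count left-run elements greater than r:
r = 0: 8, 16, 25, 31 → 4
r = 3: 8, 16, 25, 31 → 4
r = 5: 8, 16, 25, 31 → 4
r = 22: 25, 31 → 2
r = 37: none → 0
Cross-inversions: 4 + 4 + 4 + 2 + 0 = 14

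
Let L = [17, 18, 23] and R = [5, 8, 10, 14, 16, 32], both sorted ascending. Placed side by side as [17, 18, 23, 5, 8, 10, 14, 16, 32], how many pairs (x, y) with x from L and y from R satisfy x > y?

15

For each element r of the right run, count left-run elements greater than r:
r = 5: 17, 18, 23 → 3
r = 8: 17, 18, 23 → 3
r = 10: 17, 18, 23 → 3
r = 14: 17, 18, 23 → 3
r = 16: 17, 18, 23 → 3
r = 32: none → 0
Cross-inversions: 3 + 3 + 3 + 3 + 3 + 0 = 15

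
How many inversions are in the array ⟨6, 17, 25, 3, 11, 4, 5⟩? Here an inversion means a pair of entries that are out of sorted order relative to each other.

13

Count, for each position, how many later elements it exceeds:
6 → 3, 4, 5 → 3
17 → 3, 11, 4, 5 → 4
25 → 3, 11, 4, 5 → 4
3 → none → 0
11 → 4, 5 → 2
4 → none → 0
5 → none → 0
Sum: 3 + 4 + 4 + 0 + 2 + 0 + 0 = 13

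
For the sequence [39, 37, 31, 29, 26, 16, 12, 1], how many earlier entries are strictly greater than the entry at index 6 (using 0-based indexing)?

6

The element at index 6 is 12.
Elements before it: 39, 37, 31, 29, 26, 16
Those larger than 12: 39, 37, 31, 29, 26, 16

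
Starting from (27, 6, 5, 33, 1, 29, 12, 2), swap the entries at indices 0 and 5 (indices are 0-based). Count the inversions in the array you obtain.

Positions 0 and 5 hold 27 and 29; after swapping, the array is [29, 6, 5, 33, 1, 27, 12, 2].
Element-by-element contributions:
29 → 6, 5, 1, 27, 12, 2 → 6
6 → 5, 1, 2 → 3
5 → 1, 2 → 2
33 → 1, 27, 12, 2 → 4
1 → none → 0
27 → 12, 2 → 2
12 → 2 → 1
2 → none → 0
Sum: 6 + 3 + 2 + 4 + 0 + 2 + 1 + 0 = 18

18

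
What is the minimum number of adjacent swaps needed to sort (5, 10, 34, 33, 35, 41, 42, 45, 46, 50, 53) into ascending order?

1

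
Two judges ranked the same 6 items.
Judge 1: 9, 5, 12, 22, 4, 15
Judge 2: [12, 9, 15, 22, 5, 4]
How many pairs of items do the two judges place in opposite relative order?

Assign each item its position (1..6) in the first ordering, then rewrite the second ordering as that position sequence:
positions: 9→1, 5→2, 12→3, 22→4, 4→5, 15→6
second ordering as positions: [3, 1, 6, 4, 2, 5]
Discordant pairs = inversions in this position sequence.
3: 1, 2 → 2
1: 0
6: 4, 2, 5 → 3
4: 2 → 1
2: 0
5: 0
Total: 2 + 0 + 3 + 1 + 0 + 0 = 6

6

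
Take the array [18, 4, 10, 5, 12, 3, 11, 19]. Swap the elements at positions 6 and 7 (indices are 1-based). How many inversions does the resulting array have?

Positions 6 and 7 hold 3 and 11; after swapping, the array is [18, 4, 10, 5, 12, 11, 3, 19].
Sweep left to right; for each value list the smaller values that follow it:
18: 6
4: 1
10: 2
5: 1
12: 2
11: 1
3: 0
19: 0
Sum: 6 + 1 + 2 + 1 + 2 + 1 + 0 + 0 = 13

13 inversions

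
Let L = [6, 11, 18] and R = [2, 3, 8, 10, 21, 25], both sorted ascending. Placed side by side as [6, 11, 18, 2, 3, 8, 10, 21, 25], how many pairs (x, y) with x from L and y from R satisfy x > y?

Take each right-half value and tally the left-half values above it:
r = 2: 6, 11, 18 → 3
r = 3: 6, 11, 18 → 3
r = 8: 11, 18 → 2
r = 10: 11, 18 → 2
r = 21: none → 0
r = 25: none → 0
Cross-inversions: 3 + 3 + 2 + 2 + 0 + 0 = 10

There are 10 cross-inversions.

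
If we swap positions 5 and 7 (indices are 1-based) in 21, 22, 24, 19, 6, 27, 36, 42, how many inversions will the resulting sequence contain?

10

Positions 5 and 7 hold 6 and 36; after swapping, the array is [21, 22, 24, 19, 36, 27, 6, 42].
Element-by-element contributions:
21 → 19, 6 → 2
22 → 19, 6 → 2
24 → 19, 6 → 2
19 → 6 → 1
36 → 27, 6 → 2
27 → 6 → 1
6 → none → 0
42 → none → 0
Sum: 2 + 2 + 2 + 1 + 2 + 1 + 0 + 0 = 10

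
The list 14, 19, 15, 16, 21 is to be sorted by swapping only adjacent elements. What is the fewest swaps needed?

Minimum adjacent swaps = number of inversions (each swap of adjacent out-of-order elements removes one inversion and no swap can remove more).
Count inversions — for each element, later elements that are smaller:
14: none → 0
19: 15, 16 → 2
15: none → 0
16: none → 0
21: none → 0
Total inversions: 0 + 2 + 0 + 0 + 0 = 2

There are 2 adjacent swaps.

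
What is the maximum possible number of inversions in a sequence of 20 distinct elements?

190

A reversed (strictly descending) arrangement makes every pair an inversion, giving C(20, 2) inversions.
C(20, 2) = 20·19/2 = 190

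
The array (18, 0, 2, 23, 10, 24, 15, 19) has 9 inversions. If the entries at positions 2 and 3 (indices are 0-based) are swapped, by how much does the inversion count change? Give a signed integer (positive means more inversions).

Positions 2 and 3 hold 2 and 23; after swapping, the array is [18, 0, 23, 2, 10, 24, 15, 19].
Element-by-element contributions:
18: 4
0: 0
23: 4
2: 0
10: 0
24: 2
15: 0
19: 0
Sum: 4 + 0 + 4 + 0 + 0 + 2 + 0 + 0 = 10
Change: 10 − 9 = +1

+1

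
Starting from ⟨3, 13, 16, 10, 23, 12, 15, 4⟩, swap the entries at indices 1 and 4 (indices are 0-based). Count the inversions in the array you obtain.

Positions 1 and 4 hold 13 and 23; after swapping, the array is [3, 23, 16, 10, 13, 12, 15, 4].
For each element, count later entries that are smaller:
3 → none → 0
23 → 16, 10, 13, 12, 15, 4 → 6
16 → 10, 13, 12, 15, 4 → 5
10 → 4 → 1
13 → 12, 4 → 2
12 → 4 → 1
15 → 4 → 1
4 → none → 0
Sum: 0 + 6 + 5 + 1 + 2 + 1 + 1 + 0 = 16

16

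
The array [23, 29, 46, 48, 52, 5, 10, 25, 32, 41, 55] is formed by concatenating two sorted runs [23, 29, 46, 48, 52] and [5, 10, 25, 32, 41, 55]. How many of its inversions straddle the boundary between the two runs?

Count, for every r in R, how many entries of L exceed r:
r = 5: 23, 29, 46, 48, 52 → 5
r = 10: 23, 29, 46, 48, 52 → 5
r = 25: 29, 46, 48, 52 → 4
r = 32: 46, 48, 52 → 3
r = 41: 46, 48, 52 → 3
r = 55: none → 0
Cross-inversions: 5 + 5 + 4 + 3 + 3 + 0 = 20

20 cross-inversions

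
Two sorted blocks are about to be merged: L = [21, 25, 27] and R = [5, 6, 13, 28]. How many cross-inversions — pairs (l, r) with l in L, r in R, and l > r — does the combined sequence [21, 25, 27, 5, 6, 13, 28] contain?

Cross-inversions: 9

Count, for every r in R, how many entries of L exceed r:
r = 5: 21, 25, 27 → 3
r = 6: 21, 25, 27 → 3
r = 13: 21, 25, 27 → 3
r = 28: none → 0
Cross-inversions: 3 + 3 + 3 + 0 = 9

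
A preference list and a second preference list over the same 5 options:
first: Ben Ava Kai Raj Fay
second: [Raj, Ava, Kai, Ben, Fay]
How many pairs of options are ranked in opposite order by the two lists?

Assign each item its position (1..5) in the first ordering, then rewrite the second ordering as that position sequence:
positions: Ben→1, Ava→2, Kai→3, Raj→4, Fay→5
second ordering as positions: [4, 2, 3, 1, 5]
Discordant pairs = inversions in this position sequence.
4: 2, 3, 1 → 3
2: 1 → 1
3: 1 → 1
1: 0
5: 0
Total: 3 + 1 + 1 + 0 + 0 = 5

5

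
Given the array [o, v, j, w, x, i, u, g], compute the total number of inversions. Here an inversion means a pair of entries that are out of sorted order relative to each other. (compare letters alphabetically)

17 inversions

Sweep left to right; for each value list the smaller values that follow it:
o: 3
v: 4
j: 2
w: 3
x: 3
i: 1
u: 1
g: 0
Sum: 3 + 4 + 2 + 3 + 3 + 1 + 1 + 0 = 17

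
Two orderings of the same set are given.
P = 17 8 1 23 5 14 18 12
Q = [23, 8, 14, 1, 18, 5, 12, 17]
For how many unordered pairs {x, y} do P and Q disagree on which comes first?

12 disagreeing pairs

Assign each item its position (1..8) in the first ordering, then rewrite the second ordering as that position sequence:
positions: 17→1, 8→2, 1→3, 23→4, 5→5, 14→6, 18→7, 12→8
second ordering as positions: [4, 2, 6, 3, 7, 5, 8, 1]
Discordant pairs = inversions in this position sequence.
4: 2, 3, 1 → 3
2: 1 → 1
6: 3, 5, 1 → 3
3: 1 → 1
7: 5, 1 → 2
5: 1 → 1
8: 1 → 1
1: 0
Total: 3 + 1 + 3 + 1 + 2 + 1 + 1 + 0 = 12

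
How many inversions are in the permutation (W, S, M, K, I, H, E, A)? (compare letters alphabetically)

28

For each element, count later entries that are smaller:
W → S, M, K, I, H, E, A → 7
S → M, K, I, H, E, A → 6
M → K, I, H, E, A → 5
K → I, H, E, A → 4
I → H, E, A → 3
H → E, A → 2
E → A → 1
A → none → 0
Sum: 7 + 6 + 5 + 4 + 3 + 2 + 1 + 0 = 28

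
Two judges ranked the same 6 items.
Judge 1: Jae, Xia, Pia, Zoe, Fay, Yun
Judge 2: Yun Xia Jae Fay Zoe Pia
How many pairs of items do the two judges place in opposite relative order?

9 discordant pairs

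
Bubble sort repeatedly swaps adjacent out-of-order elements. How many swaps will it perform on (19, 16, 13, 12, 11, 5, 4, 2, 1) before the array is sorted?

Each adjacent swap fixes exactly one inversion, so the minimum swap count equals the number of inversions.
Count inversions — for each element, later elements that are smaller:
19: 16, 13, 12, 11, 5, 4, 2, 1 → 8
16: 13, 12, 11, 5, 4, 2, 1 → 7
13: 12, 11, 5, 4, 2, 1 → 6
12: 11, 5, 4, 2, 1 → 5
11: 5, 4, 2, 1 → 4
5: 4, 2, 1 → 3
4: 2, 1 → 2
2: 1 → 1
1: none → 0
Total inversions: 8 + 7 + 6 + 5 + 4 + 3 + 2 + 1 + 0 = 36

36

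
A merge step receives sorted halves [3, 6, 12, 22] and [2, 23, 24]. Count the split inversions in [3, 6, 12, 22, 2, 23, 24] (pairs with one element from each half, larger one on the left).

Count, for every r in R, how many entries of L exceed r:
r = 2: 3, 6, 12, 22 → 4
r = 23: none → 0
r = 24: none → 0
Cross-inversions: 4 + 0 + 0 = 4

4 split inversions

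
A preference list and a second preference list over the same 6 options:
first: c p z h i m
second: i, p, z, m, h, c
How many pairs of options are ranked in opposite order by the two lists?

Assign each item its position (1..6) in the first ordering, then rewrite the second ordering as that position sequence:
positions: c→1, p→2, z→3, h→4, i→5, m→6
second ordering as positions: [5, 2, 3, 6, 4, 1]
Discordant pairs = inversions in this position sequence.
5: 2, 3, 4, 1 → 4
2: 1 → 1
3: 1 → 1
6: 4, 1 → 2
4: 1 → 1
1: 0
Total: 4 + 1 + 1 + 2 + 1 + 0 = 9

9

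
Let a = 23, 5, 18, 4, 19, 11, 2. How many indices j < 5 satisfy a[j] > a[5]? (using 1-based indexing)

The element at index 5 is 19.
Elements before it: 23, 5, 18, 4
Those larger than 19: 23

1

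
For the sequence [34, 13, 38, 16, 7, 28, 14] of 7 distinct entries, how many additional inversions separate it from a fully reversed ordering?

Maximum inversions for 7 distinct elements is C(7, 2) = 7·6/2 = 21.
Current inversions — for each element, count later smaller elements:
34: 5
13: 1
38: 4
16: 2
7: 0
28: 1
14: 0
Current total: 5 + 1 + 4 + 2 + 0 + 1 + 0 = 13
Shortfall: 21 − 13 = 8

8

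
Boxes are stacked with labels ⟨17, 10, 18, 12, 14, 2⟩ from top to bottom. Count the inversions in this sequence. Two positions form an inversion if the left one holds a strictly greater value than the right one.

Sweep left to right; for each value list the smaller values that follow it:
17: 4
10: 1
18: 3
12: 1
14: 1
2: 0
Sum: 4 + 1 + 3 + 1 + 1 + 0 = 10

10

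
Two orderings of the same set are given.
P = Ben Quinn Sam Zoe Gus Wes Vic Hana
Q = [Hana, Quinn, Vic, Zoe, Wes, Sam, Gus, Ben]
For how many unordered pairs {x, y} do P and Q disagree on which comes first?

Assign each item its position (1..8) in the first ordering, then rewrite the second ordering as that position sequence:
positions: Ben→1, Quinn→2, Sam→3, Zoe→4, Gus→5, Wes→6, Vic→7, Hana→8
second ordering as positions: [8, 2, 7, 4, 6, 3, 5, 1]
Discordant pairs = inversions in this position sequence.
8: 2, 7, 4, 6, 3, 5, 1 → 7
2: 1 → 1
7: 4, 6, 3, 5, 1 → 5
4: 3, 1 → 2
6: 3, 5, 1 → 3
3: 1 → 1
5: 1 → 1
1: 0
Total: 7 + 1 + 5 + 2 + 3 + 1 + 1 + 0 = 20

20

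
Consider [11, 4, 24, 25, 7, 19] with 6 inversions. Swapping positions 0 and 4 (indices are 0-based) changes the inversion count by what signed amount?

-1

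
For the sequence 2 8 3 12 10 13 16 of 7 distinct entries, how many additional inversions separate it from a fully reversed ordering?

19 inversions short

Maximum inversions for 7 distinct elements is C(7, 2) = 7·6/2 = 21.
Current inversions — for each element, count later smaller elements:
2: 0
8: 1
3: 0
12: 1
10: 0
13: 0
16: 0
Current total: 0 + 1 + 0 + 1 + 0 + 0 + 0 = 2
Shortfall: 21 − 2 = 19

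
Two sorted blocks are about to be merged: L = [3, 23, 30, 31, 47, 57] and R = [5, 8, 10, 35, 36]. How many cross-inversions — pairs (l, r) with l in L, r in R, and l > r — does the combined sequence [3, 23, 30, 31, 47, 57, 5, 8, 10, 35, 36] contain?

19

Take each right-half value and tally the left-half values above it:
r = 5: 23, 30, 31, 47, 57 → 5
r = 8: 23, 30, 31, 47, 57 → 5
r = 10: 23, 30, 31, 47, 57 → 5
r = 35: 47, 57 → 2
r = 36: 47, 57 → 2
Cross-inversions: 5 + 5 + 5 + 2 + 2 = 19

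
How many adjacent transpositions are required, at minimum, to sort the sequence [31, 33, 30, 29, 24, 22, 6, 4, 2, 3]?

43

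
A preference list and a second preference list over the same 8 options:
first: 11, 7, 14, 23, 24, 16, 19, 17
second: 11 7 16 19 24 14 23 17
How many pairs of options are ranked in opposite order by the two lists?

There are 8 pairs.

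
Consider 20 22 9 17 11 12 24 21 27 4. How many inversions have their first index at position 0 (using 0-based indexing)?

5

The element at index 0 is 20.
Elements after it: 22, 9, 17, 11, 12, 24, 21, 27, 4
Those smaller than 20: 9, 17, 11, 12, 4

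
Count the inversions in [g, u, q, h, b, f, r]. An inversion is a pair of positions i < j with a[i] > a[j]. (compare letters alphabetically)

Inversions: 12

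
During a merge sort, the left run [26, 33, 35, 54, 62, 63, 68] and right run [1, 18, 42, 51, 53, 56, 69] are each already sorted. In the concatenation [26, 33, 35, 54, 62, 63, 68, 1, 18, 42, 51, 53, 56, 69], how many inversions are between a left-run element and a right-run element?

Take each right-half value and tally the left-half values above it:
r = 1: 26, 33, 35, 54, 62, 63, 68 → 7
r = 18: 26, 33, 35, 54, 62, 63, 68 → 7
r = 42: 54, 62, 63, 68 → 4
r = 51: 54, 62, 63, 68 → 4
r = 53: 54, 62, 63, 68 → 4
r = 56: 62, 63, 68 → 3
r = 69: none → 0
Cross-inversions: 7 + 7 + 4 + 4 + 4 + 3 + 0 = 29

29 cross-inversions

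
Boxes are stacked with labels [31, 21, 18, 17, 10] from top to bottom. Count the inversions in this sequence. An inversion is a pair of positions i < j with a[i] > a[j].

There are 10 inversions.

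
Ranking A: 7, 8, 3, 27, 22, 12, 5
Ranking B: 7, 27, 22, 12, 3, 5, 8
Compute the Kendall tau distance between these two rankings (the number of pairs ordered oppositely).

Assign each item its position (1..7) in the first ordering, then rewrite the second ordering as that position sequence:
positions: 7→1, 8→2, 3→3, 27→4, 22→5, 12→6, 5→7
second ordering as positions: [1, 4, 5, 6, 3, 7, 2]
Discordant pairs = inversions in this position sequence.
1: 0
4: 3, 2 → 2
5: 3, 2 → 2
6: 3, 2 → 2
3: 2 → 1
7: 2 → 1
2: 0
Total: 0 + 2 + 2 + 2 + 1 + 1 + 0 = 8

8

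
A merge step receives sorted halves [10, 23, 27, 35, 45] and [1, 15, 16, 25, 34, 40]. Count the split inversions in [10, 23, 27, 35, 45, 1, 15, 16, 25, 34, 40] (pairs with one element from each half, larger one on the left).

19 split inversions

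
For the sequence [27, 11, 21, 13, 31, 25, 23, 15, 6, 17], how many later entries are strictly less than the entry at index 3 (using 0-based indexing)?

1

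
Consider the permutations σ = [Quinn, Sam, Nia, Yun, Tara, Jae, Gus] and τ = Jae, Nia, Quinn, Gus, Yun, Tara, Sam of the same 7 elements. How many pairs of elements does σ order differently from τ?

Assign each item its position (1..7) in the first ordering, then rewrite the second ordering as that position sequence:
positions: Quinn→1, Sam→2, Nia→3, Yun→4, Tara→5, Jae→6, Gus→7
second ordering as positions: [6, 3, 1, 7, 4, 5, 2]
Discordant pairs = inversions in this position sequence.
6: 3, 1, 4, 5, 2 → 5
3: 1, 2 → 2
1: 0
7: 4, 5, 2 → 3
4: 2 → 1
5: 2 → 1
2: 0
Total: 5 + 2 + 0 + 3 + 1 + 1 + 0 = 12

Discordant pairs: 12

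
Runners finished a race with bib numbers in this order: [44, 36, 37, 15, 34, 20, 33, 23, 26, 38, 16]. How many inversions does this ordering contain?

Inversions: 36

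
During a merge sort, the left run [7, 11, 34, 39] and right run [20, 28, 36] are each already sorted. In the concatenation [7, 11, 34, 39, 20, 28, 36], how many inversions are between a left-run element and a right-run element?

5 split inversions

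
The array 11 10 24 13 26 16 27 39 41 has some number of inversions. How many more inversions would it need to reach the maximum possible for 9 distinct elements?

32 inversions short

Maximum inversions for 9 distinct elements is C(9, 2) = 9·8/2 = 36.
Current inversions — for each element, count later smaller elements:
11: 1
10: 0
24: 2
13: 0
26: 1
16: 0
27: 0
39: 0
41: 0
Current total: 1 + 0 + 2 + 0 + 1 + 0 + 0 + 0 + 0 = 4
Shortfall: 36 − 4 = 32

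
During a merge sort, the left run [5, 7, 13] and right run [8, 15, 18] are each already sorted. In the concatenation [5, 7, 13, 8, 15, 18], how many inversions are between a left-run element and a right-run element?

1

Take each right-half value and tally the left-half values above it:
r = 8: 13 → 1
r = 15: none → 0
r = 18: none → 0
Cross-inversions: 1 + 0 + 0 = 1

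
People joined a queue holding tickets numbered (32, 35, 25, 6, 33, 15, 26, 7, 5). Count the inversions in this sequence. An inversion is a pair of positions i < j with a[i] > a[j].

For each element, count later entries that are smaller:
32 → 25, 6, 15, 26, 7, 5 → 6
35 → 25, 6, 33, 15, 26, 7, 5 → 7
25 → 6, 15, 7, 5 → 4
6 → 5 → 1
33 → 15, 26, 7, 5 → 4
15 → 7, 5 → 2
26 → 7, 5 → 2
7 → 5 → 1
5 → none → 0
Sum: 6 + 7 + 4 + 1 + 4 + 2 + 2 + 1 + 0 = 27

27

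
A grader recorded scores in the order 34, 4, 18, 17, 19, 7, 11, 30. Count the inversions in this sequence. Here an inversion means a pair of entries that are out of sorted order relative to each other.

There are 14 inversions.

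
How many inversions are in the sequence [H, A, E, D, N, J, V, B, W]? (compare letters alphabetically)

11 out-of-order pairs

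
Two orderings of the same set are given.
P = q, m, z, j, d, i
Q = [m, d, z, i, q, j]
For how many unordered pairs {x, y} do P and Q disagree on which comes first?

Assign each item its position (1..6) in the first ordering, then rewrite the second ordering as that position sequence:
positions: q→1, m→2, z→3, j→4, d→5, i→6
second ordering as positions: [2, 5, 3, 6, 1, 4]
Discordant pairs = inversions in this position sequence.
2: 1 → 1
5: 3, 1, 4 → 3
3: 1 → 1
6: 1, 4 → 2
1: 0
4: 0
Total: 1 + 3 + 1 + 2 + 0 + 0 = 7

7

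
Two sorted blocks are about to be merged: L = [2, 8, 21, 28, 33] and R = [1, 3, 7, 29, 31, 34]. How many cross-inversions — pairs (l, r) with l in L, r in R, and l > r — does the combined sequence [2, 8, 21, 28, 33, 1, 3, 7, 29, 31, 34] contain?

15 split inversions

Count, for every r in R, how many entries of L exceed r:
r = 1: 2, 8, 21, 28, 33 → 5
r = 3: 8, 21, 28, 33 → 4
r = 7: 8, 21, 28, 33 → 4
r = 29: 33 → 1
r = 31: 33 → 1
r = 34: none → 0
Cross-inversions: 5 + 4 + 4 + 1 + 1 + 0 = 15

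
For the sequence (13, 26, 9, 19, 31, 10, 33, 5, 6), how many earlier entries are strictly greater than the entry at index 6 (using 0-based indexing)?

0

The element at index 6 is 33.
Elements before it: 13, 26, 9, 19, 31, 10
None of them are larger than 33.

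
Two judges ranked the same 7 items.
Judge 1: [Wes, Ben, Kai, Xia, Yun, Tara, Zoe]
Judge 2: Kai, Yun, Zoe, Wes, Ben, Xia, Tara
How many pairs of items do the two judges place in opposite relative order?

9

Assign each item its position (1..7) in the first ordering, then rewrite the second ordering as that position sequence:
positions: Wes→1, Ben→2, Kai→3, Xia→4, Yun→5, Tara→6, Zoe→7
second ordering as positions: [3, 5, 7, 1, 2, 4, 6]
Discordant pairs = inversions in this position sequence.
3: 1, 2 → 2
5: 1, 2, 4 → 3
7: 1, 2, 4, 6 → 4
1: 0
2: 0
4: 0
6: 0
Total: 2 + 3 + 4 + 0 + 0 + 0 + 0 = 9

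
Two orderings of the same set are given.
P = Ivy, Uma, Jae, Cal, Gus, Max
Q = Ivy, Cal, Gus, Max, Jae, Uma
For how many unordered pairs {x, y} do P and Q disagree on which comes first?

7 disagreeing pairs

Assign each item its position (1..6) in the first ordering, then rewrite the second ordering as that position sequence:
positions: Ivy→1, Uma→2, Jae→3, Cal→4, Gus→5, Max→6
second ordering as positions: [1, 4, 5, 6, 3, 2]
Discordant pairs = inversions in this position sequence.
1: 0
4: 3, 2 → 2
5: 3, 2 → 2
6: 3, 2 → 2
3: 2 → 1
2: 0
Total: 0 + 2 + 2 + 2 + 1 + 0 = 7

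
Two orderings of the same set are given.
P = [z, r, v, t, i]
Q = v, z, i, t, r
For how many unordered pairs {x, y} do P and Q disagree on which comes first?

Assign each item its position (1..5) in the first ordering, then rewrite the second ordering as that position sequence:
positions: z→1, r→2, v→3, t→4, i→5
second ordering as positions: [3, 1, 5, 4, 2]
Discordant pairs = inversions in this position sequence.
3: 1, 2 → 2
1: 0
5: 4, 2 → 2
4: 2 → 1
2: 0
Total: 2 + 0 + 2 + 1 + 0 = 5

5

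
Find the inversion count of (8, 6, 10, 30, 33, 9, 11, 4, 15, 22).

17 inversions

Count, for each position, how many later elements it exceeds:
8 → 6, 4 → 2
6 → 4 → 1
10 → 9, 4 → 2
30 → 9, 11, 4, 15, 22 → 5
33 → 9, 11, 4, 15, 22 → 5
9 → 4 → 1
11 → 4 → 1
4 → none → 0
15 → none → 0
22 → none → 0
Sum: 2 + 1 + 2 + 5 + 5 + 1 + 1 + 0 + 0 + 0 = 17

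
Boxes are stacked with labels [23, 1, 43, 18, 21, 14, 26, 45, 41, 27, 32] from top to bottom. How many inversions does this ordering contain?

Element-by-element contributions:
23: 4
1: 0
43: 7
18: 1
21: 1
14: 0
26: 0
45: 3
41: 2
27: 0
32: 0
Sum: 4 + 0 + 7 + 1 + 1 + 0 + 0 + 3 + 2 + 0 + 0 = 18

There are 18 out-of-order pairs.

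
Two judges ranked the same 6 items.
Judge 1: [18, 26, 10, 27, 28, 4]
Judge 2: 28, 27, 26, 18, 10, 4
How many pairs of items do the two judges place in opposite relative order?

8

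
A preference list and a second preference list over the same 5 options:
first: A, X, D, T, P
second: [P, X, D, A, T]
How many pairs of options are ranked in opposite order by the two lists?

Assign each item its position (1..5) in the first ordering, then rewrite the second ordering as that position sequence:
positions: A→1, X→2, D→3, T→4, P→5
second ordering as positions: [5, 2, 3, 1, 4]
Discordant pairs = inversions in this position sequence.
5: 2, 3, 1, 4 → 4
2: 1 → 1
3: 1 → 1
1: 0
4: 0
Total: 4 + 1 + 1 + 0 + 0 = 6

6 pairs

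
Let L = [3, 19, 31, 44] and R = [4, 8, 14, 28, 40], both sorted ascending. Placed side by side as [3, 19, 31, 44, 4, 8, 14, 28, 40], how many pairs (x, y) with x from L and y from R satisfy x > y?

12 split inversions

Count, for every r in R, how many entries of L exceed r:
r = 4: 19, 31, 44 → 3
r = 8: 19, 31, 44 → 3
r = 14: 19, 31, 44 → 3
r = 28: 31, 44 → 2
r = 40: 44 → 1
Cross-inversions: 3 + 3 + 3 + 2 + 1 = 12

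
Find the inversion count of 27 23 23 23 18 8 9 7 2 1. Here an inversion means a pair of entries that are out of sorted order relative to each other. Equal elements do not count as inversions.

41 inversions

For each element, count later entries that are smaller:
27 → 23, 23, 23, 18, 8, 9, 7, 2, 1 → 9
23 → 18, 8, 9, 7, 2, 1 → 6
23 → 18, 8, 9, 7, 2, 1 → 6
23 → 18, 8, 9, 7, 2, 1 → 6
18 → 8, 9, 7, 2, 1 → 5
8 → 7, 2, 1 → 3
9 → 7, 2, 1 → 3
7 → 2, 1 → 2
2 → 1 → 1
1 → none → 0
Sum: 9 + 6 + 6 + 6 + 5 + 3 + 3 + 2 + 1 + 0 = 41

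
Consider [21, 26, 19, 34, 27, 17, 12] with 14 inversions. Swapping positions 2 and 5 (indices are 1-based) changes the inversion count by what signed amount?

+1

Positions 2 and 5 hold 26 and 27; after swapping, the array is [21, 27, 19, 34, 26, 17, 12].
Sweep left to right; for each value list the smaller values that follow it:
21 → 19, 17, 12 → 3
27 → 19, 26, 17, 12 → 4
19 → 17, 12 → 2
34 → 26, 17, 12 → 3
26 → 17, 12 → 2
17 → 12 → 1
12 → none → 0
Sum: 3 + 4 + 2 + 3 + 2 + 1 + 0 = 15
Change: 15 − 14 = +1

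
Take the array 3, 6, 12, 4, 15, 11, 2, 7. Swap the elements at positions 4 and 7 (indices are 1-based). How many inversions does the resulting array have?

12

Positions 4 and 7 hold 4 and 2; after swapping, the array is [3, 6, 12, 2, 15, 11, 4, 7].
Sweep left to right; for each value list the smaller values that follow it:
3 → 2 → 1
6 → 2, 4 → 2
12 → 2, 11, 4, 7 → 4
2 → none → 0
15 → 11, 4, 7 → 3
11 → 4, 7 → 2
4 → none → 0
7 → none → 0
Sum: 1 + 2 + 4 + 0 + 3 + 2 + 0 + 0 = 12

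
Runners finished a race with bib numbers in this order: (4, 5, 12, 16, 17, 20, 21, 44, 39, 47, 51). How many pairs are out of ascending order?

Sweep left to right; for each value list the smaller values that follow it:
4: 0
5: 0
12: 0
16: 0
17: 0
20: 0
21: 0
44: 1
39: 0
47: 0
51: 0
Sum: 0 + 0 + 0 + 0 + 0 + 0 + 0 + 1 + 0 + 0 + 0 = 1

1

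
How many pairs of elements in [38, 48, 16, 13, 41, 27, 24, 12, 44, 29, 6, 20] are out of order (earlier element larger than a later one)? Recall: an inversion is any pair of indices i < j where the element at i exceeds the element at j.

42

For each element, count later entries that are smaller:
38: 8
48: 10
16: 3
13: 2
41: 6
27: 4
24: 3
12: 1
44: 3
29: 2
6: 0
20: 0
Sum: 8 + 10 + 3 + 2 + 6 + 4 + 3 + 1 + 3 + 2 + 0 + 0 = 42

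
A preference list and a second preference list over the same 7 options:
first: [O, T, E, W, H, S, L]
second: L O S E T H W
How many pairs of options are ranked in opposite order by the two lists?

12 pairs

Assign each item its position (1..7) in the first ordering, then rewrite the second ordering as that position sequence:
positions: O→1, T→2, E→3, W→4, H→5, S→6, L→7
second ordering as positions: [7, 1, 6, 3, 2, 5, 4]
Discordant pairs = inversions in this position sequence.
7: 1, 6, 3, 2, 5, 4 → 6
1: 0
6: 3, 2, 5, 4 → 4
3: 2 → 1
2: 0
5: 4 → 1
4: 0
Total: 6 + 0 + 4 + 1 + 0 + 1 + 0 = 12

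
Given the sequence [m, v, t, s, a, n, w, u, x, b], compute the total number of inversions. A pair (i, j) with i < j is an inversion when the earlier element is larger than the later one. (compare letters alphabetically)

Count, for each position, how many later elements it exceeds:
m → a, b → 2
v → t, s, a, n, u, b → 6
t → s, a, n, b → 4
s → a, n, b → 3
a → none → 0
n → b → 1
w → u, b → 2
u → b → 1
x → b → 1
b → none → 0
Sum: 2 + 6 + 4 + 3 + 0 + 1 + 2 + 1 + 1 + 0 = 20

20 inversions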